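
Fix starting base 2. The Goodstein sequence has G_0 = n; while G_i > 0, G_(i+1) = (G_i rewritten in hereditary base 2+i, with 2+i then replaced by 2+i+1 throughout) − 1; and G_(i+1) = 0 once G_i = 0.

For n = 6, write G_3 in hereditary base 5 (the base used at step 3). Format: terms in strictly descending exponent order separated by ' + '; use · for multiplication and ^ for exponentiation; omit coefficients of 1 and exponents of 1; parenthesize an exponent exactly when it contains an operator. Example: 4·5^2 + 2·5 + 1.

[0] 6 ≡ 2^2 + 2 (base 2). Lift 3: 30. −1: 29.
[1] 29 ≡ 3^3 + 2 (base 3). Lift 4: 258. −1: 257.
[2] 257 ≡ 4^4 + 1 (base 4). Lift 5: 3126. −1: 3125.
[3] 3125 ≡ 5^5 (base 5). Lift 6: 46656. −1: 46655.

5^5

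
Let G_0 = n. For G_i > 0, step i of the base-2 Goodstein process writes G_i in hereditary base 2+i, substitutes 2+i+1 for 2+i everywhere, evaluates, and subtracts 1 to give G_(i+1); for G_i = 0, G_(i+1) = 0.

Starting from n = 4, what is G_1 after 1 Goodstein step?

26

4 —HB2→ 2^2 —bump→ 3^3 = 27 —(−1)→ 26
26 —HB3→ 2·3^2 + 2·3 + 2 —bump→ 2·4^2 + 2·4 + 2 = 42 —(−1)→ 41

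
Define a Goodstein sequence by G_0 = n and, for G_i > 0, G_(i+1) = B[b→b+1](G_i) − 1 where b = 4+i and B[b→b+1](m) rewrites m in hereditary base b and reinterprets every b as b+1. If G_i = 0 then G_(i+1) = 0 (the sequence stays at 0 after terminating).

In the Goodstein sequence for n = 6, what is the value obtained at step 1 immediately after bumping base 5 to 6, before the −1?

G_0=6  [base 4] 4 + 2  →[4↦5]→  5 + 2 = 7  −1 ⇒ G_1=6
G_1=6  [base 5] 5 + 1  →[5↦6]→  6 + 1 = 7  −1 ⇒ G_2=6

7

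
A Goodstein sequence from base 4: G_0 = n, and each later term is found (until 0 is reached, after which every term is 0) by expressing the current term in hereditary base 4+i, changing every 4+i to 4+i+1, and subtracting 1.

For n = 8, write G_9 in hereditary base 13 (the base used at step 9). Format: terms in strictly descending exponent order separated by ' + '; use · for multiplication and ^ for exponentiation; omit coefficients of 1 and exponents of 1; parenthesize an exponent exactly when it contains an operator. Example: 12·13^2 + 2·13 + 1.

[0] 8 ≡ 2·4 (base 4). Lift 5: 10. −1: 9.
[1] 9 ≡ 5 + 4 (base 5). Lift 6: 10. −1: 9.
[2] 9 ≡ 6 + 3 (base 6). Lift 7: 10. −1: 9.
[3] 9 ≡ 7 + 2 (base 7). Lift 8: 10. −1: 9.
[4] 9 ≡ 8 + 1 (base 8). Lift 9: 10. −1: 9.
[5] 9 ≡ 9 (base 9). Lift 10: 10. −1: 9.
[6] 9 ≡ 9 (base 10). Lift 11: 9. −1: 8.
[7] 8 ≡ 8 (base 11). Lift 12: 8. −1: 7.
[8] 7 ≡ 7 (base 12). Lift 13: 7. −1: 6.

6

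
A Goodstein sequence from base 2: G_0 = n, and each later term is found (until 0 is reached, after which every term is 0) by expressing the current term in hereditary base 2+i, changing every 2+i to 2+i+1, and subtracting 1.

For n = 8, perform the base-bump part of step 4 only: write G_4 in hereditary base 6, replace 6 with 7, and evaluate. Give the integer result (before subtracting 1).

1647196

G_0 = 8. HB_2(8) = 2^(2 + 1). Bump = 81. G_1 = 80.
G_1 = 80. HB_3(80) = 2·3^3 + 2·3^2 + 2·3 + 2. Bump = 554. G_2 = 553.
G_2 = 553. HB_4(553) = 2·4^4 + 2·4^2 + 2·4 + 1. Bump = 6311. G_3 = 6310.
G_3 = 6310. HB_5(6310) = 2·5^5 + 2·5^2 + 2·5. Bump = 93396. G_4 = 93395.
G_4 = 93395. HB_6(93395) = 2·6^6 + 2·6^2 + 6 + 5. Bump = 1647196. G_5 = 1647195.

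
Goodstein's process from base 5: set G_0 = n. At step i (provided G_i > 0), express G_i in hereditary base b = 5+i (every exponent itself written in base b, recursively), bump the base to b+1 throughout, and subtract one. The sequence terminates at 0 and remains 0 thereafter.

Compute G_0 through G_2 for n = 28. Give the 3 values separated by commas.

G_0 = 28. HB_5(28) = 5^2 + 3. Bump = 39. G_1 = 38.
G_1 = 38. HB_6(38) = 6^2 + 2. Bump = 51. G_2 = 50.

28, 38, 50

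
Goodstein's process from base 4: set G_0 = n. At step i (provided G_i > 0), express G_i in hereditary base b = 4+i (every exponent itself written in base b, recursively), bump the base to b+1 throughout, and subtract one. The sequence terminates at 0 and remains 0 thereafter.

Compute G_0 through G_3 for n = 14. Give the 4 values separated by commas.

i=0: 14 = 3·4 + 2 (b=4); 4→5: 3·5 + 2 = 17; 17−1 = 16
i=1: 16 = 3·5 + 1 (b=5); 5→6: 3·6 + 1 = 19; 19−1 = 18
i=2: 18 = 3·6 (b=6); 6→7: 3·7 = 21; 21−1 = 20

14, 16, 18, 20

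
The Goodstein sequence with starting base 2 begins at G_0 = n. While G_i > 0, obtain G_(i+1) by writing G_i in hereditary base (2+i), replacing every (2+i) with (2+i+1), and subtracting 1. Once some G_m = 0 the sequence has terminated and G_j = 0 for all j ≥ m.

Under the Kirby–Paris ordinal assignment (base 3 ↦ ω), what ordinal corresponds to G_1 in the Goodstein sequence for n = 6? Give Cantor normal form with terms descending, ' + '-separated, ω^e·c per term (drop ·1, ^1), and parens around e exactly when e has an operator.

ω^ω + 2

i=0: 6 = 2^2 + 2 (b=2); 2→3: 3^3 + 3 = 30; 30−1 = 29
i=1: 29 = 3^3 + 2 (b=3); 3→4: 4^4 + 2 = 258; 258−1 = 257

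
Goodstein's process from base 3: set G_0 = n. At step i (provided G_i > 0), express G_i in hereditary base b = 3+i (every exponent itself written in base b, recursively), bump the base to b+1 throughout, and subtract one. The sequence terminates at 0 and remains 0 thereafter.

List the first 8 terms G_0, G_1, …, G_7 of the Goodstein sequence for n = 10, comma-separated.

10, 16, 24, 27, 30, 33, 36, 39

step 0: 10 = 3^2 + 1; sub 4 for 3: 4^2 + 1; = 17; G_1 = 17−1 = 16
step 1: 16 = 4^2; sub 5 for 4: 5^2; = 25; G_2 = 25−1 = 24
step 2: 24 = 4·5 + 4; sub 6 for 5: 4·6 + 4; = 28; G_3 = 28−1 = 27
step 3: 27 = 4·6 + 3; sub 7 for 6: 4·7 + 3; = 31; G_4 = 31−1 = 30
step 4: 30 = 4·7 + 2; sub 8 for 7: 4·8 + 2; = 34; G_5 = 34−1 = 33
step 5: 33 = 4·8 + 1; sub 9 for 8: 4·9 + 1; = 37; G_6 = 37−1 = 36
step 6: 36 = 4·9; sub 10 for 9: 4·10; = 40; G_7 = 40−1 = 39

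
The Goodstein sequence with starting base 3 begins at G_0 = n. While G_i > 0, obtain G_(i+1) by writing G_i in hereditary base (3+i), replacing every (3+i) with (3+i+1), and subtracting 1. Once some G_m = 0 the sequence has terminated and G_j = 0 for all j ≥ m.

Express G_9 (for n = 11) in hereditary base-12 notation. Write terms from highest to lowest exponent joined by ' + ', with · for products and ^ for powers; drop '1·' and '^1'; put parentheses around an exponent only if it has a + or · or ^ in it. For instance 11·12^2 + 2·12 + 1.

base 3: 11 = 3^2 + 2; at 4: 4^2 + 2 = 18; next = 17
base 4: 17 = 4^2 + 1; at 5: 5^2 + 1 = 26; next = 25
base 5: 25 = 5^2; at 6: 6^2 = 36; next = 35
base 6: 35 = 5·6 + 5; at 7: 5·7 + 5 = 40; next = 39
base 7: 39 = 5·7 + 4; at 8: 5·8 + 4 = 44; next = 43
base 8: 43 = 5·8 + 3; at 9: 5·9 + 3 = 48; next = 47
base 9: 47 = 5·9 + 2; at 10: 5·10 + 2 = 52; next = 51
base 10: 51 = 5·10 + 1; at 11: 5·11 + 1 = 56; next = 55
base 11: 55 = 5·11; at 12: 5·12 = 60; next = 59

4·12 + 11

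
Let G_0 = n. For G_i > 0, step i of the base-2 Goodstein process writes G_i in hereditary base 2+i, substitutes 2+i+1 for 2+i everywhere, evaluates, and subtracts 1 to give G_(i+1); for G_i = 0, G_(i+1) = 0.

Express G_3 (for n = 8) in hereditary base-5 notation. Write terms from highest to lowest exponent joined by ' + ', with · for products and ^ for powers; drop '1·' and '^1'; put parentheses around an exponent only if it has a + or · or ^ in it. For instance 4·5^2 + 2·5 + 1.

2·5^5 + 2·5^2 + 2·5

[0] 8 ≡ 2^(2 + 1) (base 2). Lift 3: 81. −1: 80.
[1] 80 ≡ 2·3^3 + 2·3^2 + 2·3 + 2 (base 3). Lift 4: 554. −1: 553.
[2] 553 ≡ 2·4^4 + 2·4^2 + 2·4 + 1 (base 4). Lift 5: 6311. −1: 6310.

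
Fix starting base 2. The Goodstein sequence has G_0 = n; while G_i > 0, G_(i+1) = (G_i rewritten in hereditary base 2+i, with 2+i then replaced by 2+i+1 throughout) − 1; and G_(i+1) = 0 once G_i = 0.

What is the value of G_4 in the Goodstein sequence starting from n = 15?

15 —HB2→ 2^(2 + 1) + 2^2 + 2 + 1 —bump→ 3^(3 + 1) + 3^3 + 3 + 1 = 112 —(−1)→ 111
111 —HB3→ 3^(3 + 1) + 3^3 + 3 —bump→ 4^(4 + 1) + 4^4 + 4 = 1284 —(−1)→ 1283
1283 —HB4→ 4^(4 + 1) + 4^4 + 3 —bump→ 5^(5 + 1) + 5^5 + 3 = 18753 —(−1)→ 18752
18752 —HB5→ 5^(5 + 1) + 5^5 + 2 —bump→ 6^(6 + 1) + 6^6 + 2 = 326594 —(−1)→ 326593

326593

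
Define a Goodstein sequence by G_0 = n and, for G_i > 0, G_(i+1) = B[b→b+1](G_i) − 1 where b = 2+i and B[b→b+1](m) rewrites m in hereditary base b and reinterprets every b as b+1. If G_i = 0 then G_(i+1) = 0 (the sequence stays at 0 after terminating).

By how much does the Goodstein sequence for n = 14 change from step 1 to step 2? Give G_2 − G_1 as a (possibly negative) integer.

G_0=14  [base 2] 2^(2 + 1) + 2^2 + 2  →[2↦3]→  3^(3 + 1) + 3^3 + 3 = 111  −1 ⇒ G_1=110
G_1=110  [base 3] 3^(3 + 1) + 3^3 + 2  →[3↦4]→  4^(4 + 1) + 4^4 + 2 = 1282  −1 ⇒ G_2=1281

1171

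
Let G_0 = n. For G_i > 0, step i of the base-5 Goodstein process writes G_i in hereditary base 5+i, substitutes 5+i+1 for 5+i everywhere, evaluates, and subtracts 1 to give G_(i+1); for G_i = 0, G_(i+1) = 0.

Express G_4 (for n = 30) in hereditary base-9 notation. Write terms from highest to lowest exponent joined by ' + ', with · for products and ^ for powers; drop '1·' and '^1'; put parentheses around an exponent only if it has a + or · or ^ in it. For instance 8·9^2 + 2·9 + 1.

9^2 + 2

G_0 = 30. HB_5(30) = 5^2 + 5. Bump = 42. G_1 = 41.
G_1 = 41. HB_6(41) = 6^2 + 5. Bump = 54. G_2 = 53.
G_2 = 53. HB_7(53) = 7^2 + 4. Bump = 68. G_3 = 67.
G_3 = 67. HB_8(67) = 8^2 + 3. Bump = 84. G_4 = 83.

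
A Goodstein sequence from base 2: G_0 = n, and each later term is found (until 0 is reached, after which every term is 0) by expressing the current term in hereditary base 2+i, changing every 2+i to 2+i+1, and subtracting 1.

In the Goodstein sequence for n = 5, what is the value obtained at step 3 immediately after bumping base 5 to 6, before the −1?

776

base 2: 5 = 2^2 + 1; at 3: 3^3 + 1 = 28; next = 27
base 3: 27 = 3^3; at 4: 4^4 = 256; next = 255
base 4: 255 = 3·4^3 + 3·4^2 + 3·4 + 3; at 5: 3·5^3 + 3·5^2 + 3·5 + 3 = 468; next = 467
base 5: 467 = 3·5^3 + 3·5^2 + 3·5 + 2; at 6: 3·6^3 + 3·6^2 + 3·6 + 2 = 776; next = 775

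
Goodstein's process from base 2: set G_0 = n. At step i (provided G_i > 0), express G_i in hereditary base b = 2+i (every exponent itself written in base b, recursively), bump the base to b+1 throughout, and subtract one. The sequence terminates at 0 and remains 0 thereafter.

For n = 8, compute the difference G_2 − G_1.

G_0=8  [base 2] 2^(2 + 1)  →[2↦3]→  3^(3 + 1) = 81  −1 ⇒ G_1=80
G_1=80  [base 3] 2·3^3 + 2·3^2 + 2·3 + 2  →[3↦4]→  2·4^4 + 2·4^2 + 2·4 + 2 = 554  −1 ⇒ G_2=553

473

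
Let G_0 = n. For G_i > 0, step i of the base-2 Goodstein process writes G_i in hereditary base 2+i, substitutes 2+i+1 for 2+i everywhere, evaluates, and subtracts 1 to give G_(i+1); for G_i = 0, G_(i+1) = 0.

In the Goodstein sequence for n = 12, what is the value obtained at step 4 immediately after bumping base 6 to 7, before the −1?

5764911

(0) 12|_2 = 2^(2 + 1) + 2^2 ↦ 3^(3 + 1) + 3^3|_3 = 108 ⇒ 107
(1) 107|_3 = 3^(3 + 1) + 2·3^2 + 2·3 + 2 ↦ 4^(4 + 1) + 2·4^2 + 2·4 + 2|_4 = 1066 ⇒ 1065
(2) 1065|_4 = 4^(4 + 1) + 2·4^2 + 2·4 + 1 ↦ 5^(5 + 1) + 2·5^2 + 2·5 + 1|_5 = 15686 ⇒ 15685
(3) 15685|_5 = 5^(5 + 1) + 2·5^2 + 2·5 ↦ 6^(6 + 1) + 2·6^2 + 2·6|_6 = 280020 ⇒ 280019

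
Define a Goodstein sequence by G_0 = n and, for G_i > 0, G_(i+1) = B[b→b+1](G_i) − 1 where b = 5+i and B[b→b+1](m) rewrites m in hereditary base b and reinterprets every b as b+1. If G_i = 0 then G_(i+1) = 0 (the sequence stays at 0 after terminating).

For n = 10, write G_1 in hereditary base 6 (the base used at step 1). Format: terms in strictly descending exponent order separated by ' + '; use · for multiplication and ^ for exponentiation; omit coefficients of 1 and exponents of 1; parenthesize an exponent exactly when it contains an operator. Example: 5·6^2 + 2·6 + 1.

6 + 5

i=0: 10 = 2·5 (b=5); 5→6: 2·6 = 12; 12−1 = 11
i=1: 11 = 6 + 5 (b=6); 6→7: 7 + 5 = 12; 12−1 = 11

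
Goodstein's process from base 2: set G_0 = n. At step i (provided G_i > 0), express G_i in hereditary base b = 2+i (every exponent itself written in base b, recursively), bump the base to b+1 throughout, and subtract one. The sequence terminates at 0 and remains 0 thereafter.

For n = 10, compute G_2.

G_0=10  [base 2] 2^(2 + 1) + 2  →[2↦3]→  3^(3 + 1) + 3 = 84  −1 ⇒ G_1=83
G_1=83  [base 3] 3^(3 + 1) + 2  →[3↦4]→  4^(4 + 1) + 2 = 1026  −1 ⇒ G_2=1025

1025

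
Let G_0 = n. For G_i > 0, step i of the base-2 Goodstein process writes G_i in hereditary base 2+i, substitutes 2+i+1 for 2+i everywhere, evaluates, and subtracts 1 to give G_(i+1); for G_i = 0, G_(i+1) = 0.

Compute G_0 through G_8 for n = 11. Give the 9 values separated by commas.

G_0 = 11. HB_2(11) = 2^(2 + 1) + 2 + 1. Bump = 85. G_1 = 84.
G_1 = 84. HB_3(84) = 3^(3 + 1) + 3. Bump = 1028. G_2 = 1027.
G_2 = 1027. HB_4(1027) = 4^(4 + 1) + 3. Bump = 15628. G_3 = 15627.
G_3 = 15627. HB_5(15627) = 5^(5 + 1) + 2. Bump = 279938. G_4 = 279937.
G_4 = 279937. HB_6(279937) = 6^(6 + 1) + 1. Bump = 5764802. G_5 = 5764801.
G_5 = 5764801. HB_7(5764801) = 7^(7 + 1). Bump = 134217728. G_6 = 134217727.
G_6 = 134217727. HB_8(134217727) = 7·8^8 + 7·8^7 + 7·8^6 + 7·8^5 + 7·8^4 + 7·8^3 + 7·8^2 + 7·8 + 7. Bump = 2749609303. G_7 = 2749609302.
G_7 = 2749609302. HB_9(2749609302) = 7·9^9 + 7·9^7 + 7·9^6 + 7·9^5 + 7·9^4 + 7·9^3 + 7·9^2 + 7·9 + 6. Bump = 70077777776. G_8 = 70077777775.

11, 84, 1027, 15627, 279937, 5764801, 134217727, 2749609302, 70077777775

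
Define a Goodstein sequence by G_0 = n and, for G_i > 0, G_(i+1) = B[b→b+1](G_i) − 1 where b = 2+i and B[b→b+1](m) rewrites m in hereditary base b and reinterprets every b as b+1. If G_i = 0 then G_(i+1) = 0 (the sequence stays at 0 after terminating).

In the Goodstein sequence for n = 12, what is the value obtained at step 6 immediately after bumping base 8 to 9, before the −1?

3486784575

G_0=12  [base 2] 2^(2 + 1) + 2^2  →[2↦3]→  3^(3 + 1) + 3^3 = 108  −1 ⇒ G_1=107
G_1=107  [base 3] 3^(3 + 1) + 2·3^2 + 2·3 + 2  →[3↦4]→  4^(4 + 1) + 2·4^2 + 2·4 + 2 = 1066  −1 ⇒ G_2=1065
G_2=1065  [base 4] 4^(4 + 1) + 2·4^2 + 2·4 + 1  →[4↦5]→  5^(5 + 1) + 2·5^2 + 2·5 + 1 = 15686  −1 ⇒ G_3=15685
G_3=15685  [base 5] 5^(5 + 1) + 2·5^2 + 2·5  →[5↦6]→  6^(6 + 1) + 2·6^2 + 2·6 = 280020  −1 ⇒ G_4=280019
G_4=280019  [base 6] 6^(6 + 1) + 2·6^2 + 6 + 5  →[6↦7]→  7^(7 + 1) + 2·7^2 + 7 + 5 = 5764911  −1 ⇒ G_5=5764910
G_5=5764910  [base 7] 7^(7 + 1) + 2·7^2 + 7 + 4  →[7↦8]→  8^(8 + 1) + 2·8^2 + 8 + 4 = 134217868  −1 ⇒ G_6=134217867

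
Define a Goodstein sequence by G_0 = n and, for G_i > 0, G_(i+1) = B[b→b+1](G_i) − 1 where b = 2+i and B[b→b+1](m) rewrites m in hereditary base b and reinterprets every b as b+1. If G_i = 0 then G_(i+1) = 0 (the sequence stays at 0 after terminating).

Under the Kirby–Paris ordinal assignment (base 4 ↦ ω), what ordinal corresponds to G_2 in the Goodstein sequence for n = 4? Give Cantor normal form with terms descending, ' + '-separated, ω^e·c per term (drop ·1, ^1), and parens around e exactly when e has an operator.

base 2: 4 = 2^2; at 3: 3^3 = 27; next = 26
base 3: 26 = 2·3^2 + 2·3 + 2; at 4: 2·4^2 + 2·4 + 2 = 42; next = 41
base 4: 41 = 2·4^2 + 2·4 + 1; at 5: 2·5^2 + 2·5 + 1 = 61; next = 60

ω^2·2 + ω·2 + 1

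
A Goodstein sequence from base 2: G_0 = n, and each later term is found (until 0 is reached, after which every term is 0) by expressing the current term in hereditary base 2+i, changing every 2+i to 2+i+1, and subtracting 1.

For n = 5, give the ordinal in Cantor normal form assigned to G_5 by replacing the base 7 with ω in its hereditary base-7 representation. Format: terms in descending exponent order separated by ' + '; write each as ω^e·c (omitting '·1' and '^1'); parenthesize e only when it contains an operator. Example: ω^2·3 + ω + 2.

G_0=5  [base 2] 2^2 + 1  →[2↦3]→  3^3 + 1 = 28  −1 ⇒ G_1=27
G_1=27  [base 3] 3^3  →[3↦4]→  4^4 = 256  −1 ⇒ G_2=255
G_2=255  [base 4] 3·4^3 + 3·4^2 + 3·4 + 3  →[4↦5]→  3·5^3 + 3·5^2 + 3·5 + 3 = 468  −1 ⇒ G_3=467
G_3=467  [base 5] 3·5^3 + 3·5^2 + 3·5 + 2  →[5↦6]→  3·6^3 + 3·6^2 + 3·6 + 2 = 776  −1 ⇒ G_4=775
G_4=775  [base 6] 3·6^3 + 3·6^2 + 3·6 + 1  →[6↦7]→  3·7^3 + 3·7^2 + 3·7 + 1 = 1198  −1 ⇒ G_5=1197

ω^3·3 + ω^2·3 + ω·3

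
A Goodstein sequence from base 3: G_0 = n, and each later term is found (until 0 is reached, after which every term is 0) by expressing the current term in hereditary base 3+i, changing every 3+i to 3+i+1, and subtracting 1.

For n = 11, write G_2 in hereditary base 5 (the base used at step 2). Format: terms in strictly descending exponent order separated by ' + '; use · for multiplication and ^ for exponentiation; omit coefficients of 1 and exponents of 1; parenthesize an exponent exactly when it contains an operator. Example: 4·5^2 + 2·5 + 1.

5^2

G_0=11  [base 3] 3^2 + 2  →[3↦4]→  4^2 + 2 = 18  −1 ⇒ G_1=17
G_1=17  [base 4] 4^2 + 1  →[4↦5]→  5^2 + 1 = 26  −1 ⇒ G_2=25
G_2=25  [base 5] 5^2  →[5↦6]→  6^2 = 36  −1 ⇒ G_3=35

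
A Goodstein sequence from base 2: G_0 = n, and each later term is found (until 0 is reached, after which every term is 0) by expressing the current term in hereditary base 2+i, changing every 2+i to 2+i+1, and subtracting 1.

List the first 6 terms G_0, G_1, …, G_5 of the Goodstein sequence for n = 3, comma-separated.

base 2: 3 = 2 + 1; at 3: 3 + 1 = 4; next = 3
base 3: 3 = 3; at 4: 4 = 4; next = 3
base 4: 3 = 3; at 5: 3 = 3; next = 2
base 5: 2 = 2; at 6: 2 = 2; next = 1
base 6: 1 = 1; at 7: 1 = 1; next = 0

3, 3, 3, 2, 1, 0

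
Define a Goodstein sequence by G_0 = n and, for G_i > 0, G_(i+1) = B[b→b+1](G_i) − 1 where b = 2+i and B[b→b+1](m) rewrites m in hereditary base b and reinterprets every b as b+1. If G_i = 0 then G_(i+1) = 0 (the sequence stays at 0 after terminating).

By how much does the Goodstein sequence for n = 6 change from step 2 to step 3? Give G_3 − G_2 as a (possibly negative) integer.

i=0: 6 = 2^2 + 2 (b=2); 2→3: 3^3 + 3 = 30; 30−1 = 29
i=1: 29 = 3^3 + 2 (b=3); 3→4: 4^4 + 2 = 258; 258−1 = 257
i=2: 257 = 4^4 + 1 (b=4); 4→5: 5^5 + 1 = 3126; 3126−1 = 3125

2868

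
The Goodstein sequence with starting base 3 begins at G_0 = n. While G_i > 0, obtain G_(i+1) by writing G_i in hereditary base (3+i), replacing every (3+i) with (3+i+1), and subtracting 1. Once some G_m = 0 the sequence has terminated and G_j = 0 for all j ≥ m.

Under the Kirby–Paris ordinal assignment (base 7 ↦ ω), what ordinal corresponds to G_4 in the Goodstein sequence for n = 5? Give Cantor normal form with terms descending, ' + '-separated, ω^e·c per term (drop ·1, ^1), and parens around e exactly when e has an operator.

G_0 = 5. HB_3(5) = 3 + 2. Bump = 6. G_1 = 5.
G_1 = 5. HB_4(5) = 4 + 1. Bump = 6. G_2 = 5.
G_2 = 5. HB_5(5) = 5. Bump = 6. G_3 = 5.
G_3 = 5. HB_6(5) = 5. Bump = 5. G_4 = 4.
G_4 = 4. HB_7(4) = 4. Bump = 4. G_5 = 3.

4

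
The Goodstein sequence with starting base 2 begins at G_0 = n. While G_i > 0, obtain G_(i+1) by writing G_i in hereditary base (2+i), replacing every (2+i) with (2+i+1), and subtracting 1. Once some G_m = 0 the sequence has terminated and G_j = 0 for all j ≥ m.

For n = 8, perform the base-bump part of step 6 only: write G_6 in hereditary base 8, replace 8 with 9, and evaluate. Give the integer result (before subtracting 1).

774841152

step 0: 8 = 2^(2 + 1); sub 3 for 2: 3^(3 + 1); = 81; G_1 = 81−1 = 80
step 1: 80 = 2·3^3 + 2·3^2 + 2·3 + 2; sub 4 for 3: 2·4^4 + 2·4^2 + 2·4 + 2; = 554; G_2 = 554−1 = 553
step 2: 553 = 2·4^4 + 2·4^2 + 2·4 + 1; sub 5 for 4: 2·5^5 + 2·5^2 + 2·5 + 1; = 6311; G_3 = 6311−1 = 6310
step 3: 6310 = 2·5^5 + 2·5^2 + 2·5; sub 6 for 5: 2·6^6 + 2·6^2 + 2·6; = 93396; G_4 = 93396−1 = 93395
step 4: 93395 = 2·6^6 + 2·6^2 + 6 + 5; sub 7 for 6: 2·7^7 + 2·7^2 + 7 + 5; = 1647196; G_5 = 1647196−1 = 1647195
step 5: 1647195 = 2·7^7 + 2·7^2 + 7 + 4; sub 8 for 7: 2·8^8 + 2·8^2 + 8 + 4; = 33554572; G_6 = 33554572−1 = 33554571
step 6: 33554571 = 2·8^8 + 2·8^2 + 8 + 3; sub 9 for 8: 2·9^9 + 2·9^2 + 9 + 3; = 774841152; G_7 = 774841152−1 = 774841151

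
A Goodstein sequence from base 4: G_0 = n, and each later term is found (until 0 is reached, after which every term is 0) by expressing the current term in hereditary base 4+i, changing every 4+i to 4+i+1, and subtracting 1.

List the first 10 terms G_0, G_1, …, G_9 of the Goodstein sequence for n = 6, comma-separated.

6, 6, 6, 6, 5, 4, 3, 2, 1, 0

step 0: 6 = 4 + 2; sub 5 for 4: 5 + 2; = 7; G_1 = 7−1 = 6
step 1: 6 = 5 + 1; sub 6 for 5: 6 + 1; = 7; G_2 = 7−1 = 6
step 2: 6 = 6; sub 7 for 6: 7; = 7; G_3 = 7−1 = 6
step 3: 6 = 6; sub 8 for 7: 6; = 6; G_4 = 6−1 = 5
step 4: 5 = 5; sub 9 for 8: 5; = 5; G_5 = 5−1 = 4
step 5: 4 = 4; sub 10 for 9: 4; = 4; G_6 = 4−1 = 3
step 6: 3 = 3; sub 11 for 10: 3; = 3; G_7 = 3−1 = 2
step 7: 2 = 2; sub 12 for 11: 2; = 2; G_8 = 2−1 = 1
step 8: 1 = 1; sub 13 for 12: 1; = 1; G_9 = 1−1 = 0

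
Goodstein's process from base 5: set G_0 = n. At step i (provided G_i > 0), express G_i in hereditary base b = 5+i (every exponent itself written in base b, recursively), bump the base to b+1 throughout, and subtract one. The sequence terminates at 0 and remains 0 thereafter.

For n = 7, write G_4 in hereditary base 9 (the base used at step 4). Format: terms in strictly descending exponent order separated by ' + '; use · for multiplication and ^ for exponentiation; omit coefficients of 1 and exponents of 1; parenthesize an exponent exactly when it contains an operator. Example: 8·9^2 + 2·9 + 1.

(0) 7|_5 = 5 + 2 ↦ 6 + 2|_6 = 8 ⇒ 7
(1) 7|_6 = 6 + 1 ↦ 7 + 1|_7 = 8 ⇒ 7
(2) 7|_7 = 7 ↦ 8|_8 = 8 ⇒ 7
(3) 7|_8 = 7 ↦ 7|_9 = 7 ⇒ 6
(4) 6|_9 = 6 ↦ 6|_10 = 6 ⇒ 5

6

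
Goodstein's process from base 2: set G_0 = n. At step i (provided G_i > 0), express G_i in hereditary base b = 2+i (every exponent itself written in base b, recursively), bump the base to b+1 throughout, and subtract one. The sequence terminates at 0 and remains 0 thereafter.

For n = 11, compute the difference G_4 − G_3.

264310

base 2: 11 = 2^(2 + 1) + 2 + 1; at 3: 3^(3 + 1) + 3 + 1 = 85; next = 84
base 3: 84 = 3^(3 + 1) + 3; at 4: 4^(4 + 1) + 4 = 1028; next = 1027
base 4: 1027 = 4^(4 + 1) + 3; at 5: 5^(5 + 1) + 3 = 15628; next = 15627
base 5: 15627 = 5^(5 + 1) + 2; at 6: 6^(6 + 1) + 2 = 279938; next = 279937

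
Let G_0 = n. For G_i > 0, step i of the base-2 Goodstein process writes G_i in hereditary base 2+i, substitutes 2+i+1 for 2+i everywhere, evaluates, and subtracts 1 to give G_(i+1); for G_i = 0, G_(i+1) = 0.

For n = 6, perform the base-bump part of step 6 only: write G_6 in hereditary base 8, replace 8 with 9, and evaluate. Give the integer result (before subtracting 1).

332148

i=0: 6 = 2^2 + 2 (b=2); 2→3: 3^3 + 3 = 30; 30−1 = 29
i=1: 29 = 3^3 + 2 (b=3); 3→4: 4^4 + 2 = 258; 258−1 = 257
i=2: 257 = 4^4 + 1 (b=4); 4→5: 5^5 + 1 = 3126; 3126−1 = 3125
i=3: 3125 = 5^5 (b=5); 5→6: 6^6 = 46656; 46656−1 = 46655
i=4: 46655 = 5·6^5 + 5·6^4 + 5·6^3 + 5·6^2 + 5·6 + 5 (b=6); 6→7: 5·7^5 + 5·7^4 + 5·7^3 + 5·7^2 + 5·7 + 5 = 98040; 98040−1 = 98039
i=5: 98039 = 5·7^5 + 5·7^4 + 5·7^3 + 5·7^2 + 5·7 + 4 (b=7); 7→8: 5·8^5 + 5·8^4 + 5·8^3 + 5·8^2 + 5·8 + 4 = 187244; 187244−1 = 187243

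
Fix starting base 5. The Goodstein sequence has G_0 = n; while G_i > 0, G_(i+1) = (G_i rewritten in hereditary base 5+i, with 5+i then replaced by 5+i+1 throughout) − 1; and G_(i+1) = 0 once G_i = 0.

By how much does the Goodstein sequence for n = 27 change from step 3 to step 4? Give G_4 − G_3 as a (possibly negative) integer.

6

G_0=27  [base 5] 5^2 + 2  →[5↦6]→  6^2 + 2 = 38  −1 ⇒ G_1=37
G_1=37  [base 6] 6^2 + 1  →[6↦7]→  7^2 + 1 = 50  −1 ⇒ G_2=49
G_2=49  [base 7] 7^2  →[7↦8]→  8^2 = 64  −1 ⇒ G_3=63
G_3=63  [base 8] 7·8 + 7  →[8↦9]→  7·9 + 7 = 70  −1 ⇒ G_4=69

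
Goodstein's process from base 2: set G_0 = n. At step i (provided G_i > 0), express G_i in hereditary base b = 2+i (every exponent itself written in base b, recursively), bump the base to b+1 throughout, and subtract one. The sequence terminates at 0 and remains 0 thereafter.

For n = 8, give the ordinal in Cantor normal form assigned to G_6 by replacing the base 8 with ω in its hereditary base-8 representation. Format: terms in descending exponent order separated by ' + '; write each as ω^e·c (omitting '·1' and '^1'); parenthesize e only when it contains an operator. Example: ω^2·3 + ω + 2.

[0] 8 ≡ 2^(2 + 1) (base 2). Lift 3: 81. −1: 80.
[1] 80 ≡ 2·3^3 + 2·3^2 + 2·3 + 2 (base 3). Lift 4: 554. −1: 553.
[2] 553 ≡ 2·4^4 + 2·4^2 + 2·4 + 1 (base 4). Lift 5: 6311. −1: 6310.
[3] 6310 ≡ 2·5^5 + 2·5^2 + 2·5 (base 5). Lift 6: 93396. −1: 93395.
[4] 93395 ≡ 2·6^6 + 2·6^2 + 6 + 5 (base 6). Lift 7: 1647196. −1: 1647195.
[5] 1647195 ≡ 2·7^7 + 2·7^2 + 7 + 4 (base 7). Lift 8: 33554572. −1: 33554571.
[6] 33554571 ≡ 2·8^8 + 2·8^2 + 8 + 3 (base 8). Lift 9: 774841152. −1: 774841151.

ω^ω·2 + ω^2·2 + ω + 3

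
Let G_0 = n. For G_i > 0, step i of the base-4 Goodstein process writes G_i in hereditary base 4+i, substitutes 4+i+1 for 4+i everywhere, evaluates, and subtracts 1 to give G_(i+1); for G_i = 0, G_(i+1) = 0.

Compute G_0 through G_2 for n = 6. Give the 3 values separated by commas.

[0] 6 ≡ 4 + 2 (base 4). Lift 5: 7. −1: 6.
[1] 6 ≡ 5 + 1 (base 5). Lift 6: 7. −1: 6.

6, 6, 6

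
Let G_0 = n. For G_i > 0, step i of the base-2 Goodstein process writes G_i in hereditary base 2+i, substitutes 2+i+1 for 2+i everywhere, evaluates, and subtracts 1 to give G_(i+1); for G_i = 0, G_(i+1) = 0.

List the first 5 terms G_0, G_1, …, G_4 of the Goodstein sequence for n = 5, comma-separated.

5, 27, 255, 467, 775

G_0 = 5. HB_2(5) = 2^2 + 1. Bump = 28. G_1 = 27.
G_1 = 27. HB_3(27) = 3^3. Bump = 256. G_2 = 255.
G_2 = 255. HB_4(255) = 3·4^3 + 3·4^2 + 3·4 + 3. Bump = 468. G_3 = 467.
G_3 = 467. HB_5(467) = 3·5^3 + 3·5^2 + 3·5 + 2. Bump = 776. G_4 = 775.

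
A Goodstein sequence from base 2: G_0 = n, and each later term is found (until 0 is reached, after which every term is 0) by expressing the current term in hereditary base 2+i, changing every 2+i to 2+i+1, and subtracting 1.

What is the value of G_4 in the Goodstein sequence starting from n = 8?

G_0=8  [base 2] 2^(2 + 1)  →[2↦3]→  3^(3 + 1) = 81  −1 ⇒ G_1=80
G_1=80  [base 3] 2·3^3 + 2·3^2 + 2·3 + 2  →[3↦4]→  2·4^4 + 2·4^2 + 2·4 + 2 = 554  −1 ⇒ G_2=553
G_2=553  [base 4] 2·4^4 + 2·4^2 + 2·4 + 1  →[4↦5]→  2·5^5 + 2·5^2 + 2·5 + 1 = 6311  −1 ⇒ G_3=6310
G_3=6310  [base 5] 2·5^5 + 2·5^2 + 2·5  →[5↦6]→  2·6^6 + 2·6^2 + 2·6 = 93396  −1 ⇒ G_4=93395
G_4=93395  [base 6] 2·6^6 + 2·6^2 + 6 + 5  →[6↦7]→  2·7^7 + 2·7^2 + 7 + 5 = 1647196  −1 ⇒ G_5=1647195

93395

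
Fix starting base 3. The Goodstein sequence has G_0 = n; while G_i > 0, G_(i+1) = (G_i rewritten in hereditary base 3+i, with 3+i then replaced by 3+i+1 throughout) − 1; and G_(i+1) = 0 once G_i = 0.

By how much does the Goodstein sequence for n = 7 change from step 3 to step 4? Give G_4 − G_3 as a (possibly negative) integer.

0

G_0=7  [base 3] 2·3 + 1  →[3↦4]→  2·4 + 1 = 9  −1 ⇒ G_1=8
G_1=8  [base 4] 2·4  →[4↦5]→  2·5 = 10  −1 ⇒ G_2=9
G_2=9  [base 5] 5 + 4  →[5↦6]→  6 + 4 = 10  −1 ⇒ G_3=9
G_3=9  [base 6] 6 + 3  →[6↦7]→  7 + 3 = 10  −1 ⇒ G_4=9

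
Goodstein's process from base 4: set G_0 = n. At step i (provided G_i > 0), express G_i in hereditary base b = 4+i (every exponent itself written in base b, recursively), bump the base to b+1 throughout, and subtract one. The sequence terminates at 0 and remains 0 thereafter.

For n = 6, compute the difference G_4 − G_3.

(0) 6|_4 = 4 + 2 ↦ 5 + 2|_5 = 7 ⇒ 6
(1) 6|_5 = 5 + 1 ↦ 6 + 1|_6 = 7 ⇒ 6
(2) 6|_6 = 6 ↦ 7|_7 = 7 ⇒ 6
(3) 6|_7 = 6 ↦ 6|_8 = 6 ⇒ 5

-1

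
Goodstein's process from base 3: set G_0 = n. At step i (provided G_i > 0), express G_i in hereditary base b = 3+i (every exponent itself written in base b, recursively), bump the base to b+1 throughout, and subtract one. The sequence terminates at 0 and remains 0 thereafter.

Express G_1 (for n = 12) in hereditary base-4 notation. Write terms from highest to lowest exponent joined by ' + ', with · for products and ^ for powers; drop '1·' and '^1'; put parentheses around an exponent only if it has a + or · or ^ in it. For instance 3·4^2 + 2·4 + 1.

4^2 + 3

i=0: 12 = 3^2 + 3 (b=3); 3→4: 4^2 + 4 = 20; 20−1 = 19
i=1: 19 = 4^2 + 3 (b=4); 4→5: 5^2 + 3 = 28; 28−1 = 27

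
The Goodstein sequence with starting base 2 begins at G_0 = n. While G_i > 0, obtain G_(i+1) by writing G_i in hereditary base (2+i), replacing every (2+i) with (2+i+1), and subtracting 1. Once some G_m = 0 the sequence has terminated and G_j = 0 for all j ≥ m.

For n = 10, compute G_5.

4215754

(0) 10|_2 = 2^(2 + 1) + 2 ↦ 3^(3 + 1) + 3|_3 = 84 ⇒ 83
(1) 83|_3 = 3^(3 + 1) + 2 ↦ 4^(4 + 1) + 2|_4 = 1026 ⇒ 1025
(2) 1025|_4 = 4^(4 + 1) + 1 ↦ 5^(5 + 1) + 1|_5 = 15626 ⇒ 15625
(3) 15625|_5 = 5^(5 + 1) ↦ 6^(6 + 1)|_6 = 279936 ⇒ 279935
(4) 279935|_6 = 5·6^6 + 5·6^5 + 5·6^4 + 5·6^3 + 5·6^2 + 5·6 + 5 ↦ 5·7^7 + 5·7^5 + 5·7^4 + 5·7^3 + 5·7^2 + 5·7 + 5|_7 = 4215755 ⇒ 4215754
(5) 4215754|_7 = 5·7^7 + 5·7^5 + 5·7^4 + 5·7^3 + 5·7^2 + 5·7 + 4 ↦ 5·8^8 + 5·8^5 + 5·8^4 + 5·8^3 + 5·8^2 + 5·8 + 4|_8 = 84073324 ⇒ 84073323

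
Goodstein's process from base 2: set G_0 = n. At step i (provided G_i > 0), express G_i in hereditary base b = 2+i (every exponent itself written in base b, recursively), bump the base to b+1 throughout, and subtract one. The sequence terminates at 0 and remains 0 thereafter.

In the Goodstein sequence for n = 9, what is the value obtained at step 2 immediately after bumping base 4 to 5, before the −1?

9843

i=0: 9 = 2^(2 + 1) + 1 (b=2); 2→3: 3^(3 + 1) + 1 = 82; 82−1 = 81
i=1: 81 = 3^(3 + 1) (b=3); 3→4: 4^(4 + 1) = 1024; 1024−1 = 1023
i=2: 1023 = 3·4^4 + 3·4^3 + 3·4^2 + 3·4 + 3 (b=4); 4→5: 3·5^5 + 3·5^3 + 3·5^2 + 3·5 + 3 = 9843; 9843−1 = 9842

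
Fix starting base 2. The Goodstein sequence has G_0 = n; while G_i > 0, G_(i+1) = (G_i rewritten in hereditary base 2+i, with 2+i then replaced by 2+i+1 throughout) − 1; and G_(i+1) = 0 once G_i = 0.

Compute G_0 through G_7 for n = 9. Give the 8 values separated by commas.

G_0=9  [base 2] 2^(2 + 1) + 1  →[2↦3]→  3^(3 + 1) + 1 = 82  −1 ⇒ G_1=81
G_1=81  [base 3] 3^(3 + 1)  →[3↦4]→  4^(4 + 1) = 1024  −1 ⇒ G_2=1023
G_2=1023  [base 4] 3·4^4 + 3·4^3 + 3·4^2 + 3·4 + 3  →[4↦5]→  3·5^5 + 3·5^3 + 3·5^2 + 3·5 + 3 = 9843  −1 ⇒ G_3=9842
G_3=9842  [base 5] 3·5^5 + 3·5^3 + 3·5^2 + 3·5 + 2  →[5↦6]→  3·6^6 + 3·6^3 + 3·6^2 + 3·6 + 2 = 140744  −1 ⇒ G_4=140743
G_4=140743  [base 6] 3·6^6 + 3·6^3 + 3·6^2 + 3·6 + 1  →[6↦7]→  3·7^7 + 3·7^3 + 3·7^2 + 3·7 + 1 = 2471827  −1 ⇒ G_5=2471826
G_5=2471826  [base 7] 3·7^7 + 3·7^3 + 3·7^2 + 3·7  →[7↦8]→  3·8^8 + 3·8^3 + 3·8^2 + 3·8 = 50333400  −1 ⇒ G_6=50333399
G_6=50333399  [base 8] 3·8^8 + 3·8^3 + 3·8^2 + 2·8 + 7  →[8↦9]→  3·9^9 + 3·9^3 + 3·9^2 + 2·9 + 7 = 1162263922  −1 ⇒ G_7=1162263921

9, 81, 1023, 9842, 140743, 2471826, 50333399, 1162263921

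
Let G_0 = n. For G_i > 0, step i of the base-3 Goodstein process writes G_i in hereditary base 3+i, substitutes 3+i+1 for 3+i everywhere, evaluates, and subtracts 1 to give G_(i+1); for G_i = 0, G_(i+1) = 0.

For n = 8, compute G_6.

(0) 8|_3 = 2·3 + 2 ↦ 2·4 + 2|_4 = 10 ⇒ 9
(1) 9|_4 = 2·4 + 1 ↦ 2·5 + 1|_5 = 11 ⇒ 10
(2) 10|_5 = 2·5 ↦ 2·6|_6 = 12 ⇒ 11
(3) 11|_6 = 6 + 5 ↦ 7 + 5|_7 = 12 ⇒ 11
(4) 11|_7 = 7 + 4 ↦ 8 + 4|_8 = 12 ⇒ 11
(5) 11|_8 = 8 + 3 ↦ 9 + 3|_9 = 12 ⇒ 11
(6) 11|_9 = 9 + 2 ↦ 10 + 2|_10 = 12 ⇒ 11

11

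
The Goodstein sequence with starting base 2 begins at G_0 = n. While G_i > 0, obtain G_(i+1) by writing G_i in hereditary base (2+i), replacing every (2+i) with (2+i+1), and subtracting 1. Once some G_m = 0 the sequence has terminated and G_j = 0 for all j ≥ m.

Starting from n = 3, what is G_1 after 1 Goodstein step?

3

[0] 3 ≡ 2 + 1 (base 2). Lift 3: 4. −1: 3.
[1] 3 ≡ 3 (base 3). Lift 4: 4. −1: 3.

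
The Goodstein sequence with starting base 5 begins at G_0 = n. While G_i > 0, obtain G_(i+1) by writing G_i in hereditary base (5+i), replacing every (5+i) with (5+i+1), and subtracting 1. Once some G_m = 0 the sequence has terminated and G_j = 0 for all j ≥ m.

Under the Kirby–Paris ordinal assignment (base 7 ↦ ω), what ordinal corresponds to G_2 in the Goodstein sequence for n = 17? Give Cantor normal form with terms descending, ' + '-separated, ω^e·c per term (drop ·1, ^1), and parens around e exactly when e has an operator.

17 —HB5→ 3·5 + 2 —bump→ 3·6 + 2 = 20 —(−1)→ 19
19 —HB6→ 3·6 + 1 —bump→ 3·7 + 1 = 22 —(−1)→ 21
21 —HB7→ 3·7 —bump→ 3·8 = 24 —(−1)→ 23

ω·3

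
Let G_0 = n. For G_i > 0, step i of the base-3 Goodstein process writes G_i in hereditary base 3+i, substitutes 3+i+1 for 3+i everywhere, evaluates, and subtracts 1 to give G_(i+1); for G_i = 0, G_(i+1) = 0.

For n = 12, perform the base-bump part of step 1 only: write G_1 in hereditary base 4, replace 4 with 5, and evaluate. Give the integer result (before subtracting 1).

28

i=0: 12 = 3^2 + 3 (b=3); 3→4: 4^2 + 4 = 20; 20−1 = 19
i=1: 19 = 4^2 + 3 (b=4); 4→5: 5^2 + 3 = 28; 28−1 = 27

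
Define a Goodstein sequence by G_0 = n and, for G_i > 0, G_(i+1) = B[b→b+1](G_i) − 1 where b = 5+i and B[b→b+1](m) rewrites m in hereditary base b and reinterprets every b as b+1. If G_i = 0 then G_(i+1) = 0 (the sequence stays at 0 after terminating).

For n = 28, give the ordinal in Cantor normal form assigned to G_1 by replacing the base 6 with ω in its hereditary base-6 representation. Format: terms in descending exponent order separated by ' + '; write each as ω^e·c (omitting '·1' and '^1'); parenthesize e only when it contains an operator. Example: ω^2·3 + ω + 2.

G_0=28  [base 5] 5^2 + 3  →[5↦6]→  6^2 + 3 = 39  −1 ⇒ G_1=38
G_1=38  [base 6] 6^2 + 2  →[6↦7]→  7^2 + 2 = 51  −1 ⇒ G_2=50

ω^2 + 2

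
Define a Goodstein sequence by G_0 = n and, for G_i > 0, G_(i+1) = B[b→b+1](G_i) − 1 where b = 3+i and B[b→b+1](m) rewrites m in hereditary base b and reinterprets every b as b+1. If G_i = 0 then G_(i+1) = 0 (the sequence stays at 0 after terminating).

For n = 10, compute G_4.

G_0 = 10. HB_3(10) = 3^2 + 1. Bump = 17. G_1 = 16.
G_1 = 16. HB_4(16) = 4^2. Bump = 25. G_2 = 24.
G_2 = 24. HB_5(24) = 4·5 + 4. Bump = 28. G_3 = 27.
G_3 = 27. HB_6(27) = 4·6 + 3. Bump = 31. G_4 = 30.
G_4 = 30. HB_7(30) = 4·7 + 2. Bump = 34. G_5 = 33.

30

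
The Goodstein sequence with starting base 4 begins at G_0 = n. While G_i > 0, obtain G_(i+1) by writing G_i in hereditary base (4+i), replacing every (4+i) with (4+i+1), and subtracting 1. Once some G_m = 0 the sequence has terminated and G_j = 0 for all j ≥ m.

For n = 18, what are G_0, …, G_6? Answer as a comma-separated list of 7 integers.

18, 26, 36, 48, 53, 58, 63

base 4: 18 = 4^2 + 2; at 5: 5^2 + 2 = 27; next = 26
base 5: 26 = 5^2 + 1; at 6: 6^2 + 1 = 37; next = 36
base 6: 36 = 6^2; at 7: 7^2 = 49; next = 48
base 7: 48 = 6·7 + 6; at 8: 6·8 + 6 = 54; next = 53
base 8: 53 = 6·8 + 5; at 9: 6·9 + 5 = 59; next = 58
base 9: 58 = 6·9 + 4; at 10: 6·10 + 4 = 64; next = 63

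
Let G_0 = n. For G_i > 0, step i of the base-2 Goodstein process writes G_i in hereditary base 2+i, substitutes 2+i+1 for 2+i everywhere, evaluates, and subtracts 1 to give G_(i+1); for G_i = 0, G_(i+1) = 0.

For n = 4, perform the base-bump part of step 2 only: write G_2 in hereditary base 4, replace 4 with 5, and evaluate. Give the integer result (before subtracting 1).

61

G_0 = 4. HB_2(4) = 2^2. Bump = 27. G_1 = 26.
G_1 = 26. HB_3(26) = 2·3^2 + 2·3 + 2. Bump = 42. G_2 = 41.
G_2 = 41. HB_4(41) = 2·4^2 + 2·4 + 1. Bump = 61. G_3 = 60.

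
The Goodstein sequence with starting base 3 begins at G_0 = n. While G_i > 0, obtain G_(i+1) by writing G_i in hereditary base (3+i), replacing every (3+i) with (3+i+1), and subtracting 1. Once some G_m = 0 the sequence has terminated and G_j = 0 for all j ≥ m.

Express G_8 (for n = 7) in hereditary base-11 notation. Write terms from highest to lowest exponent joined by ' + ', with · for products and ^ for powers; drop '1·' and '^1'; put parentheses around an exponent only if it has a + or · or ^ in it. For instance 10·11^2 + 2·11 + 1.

step 0: 7 = 2·3 + 1; sub 4 for 3: 2·4 + 1; = 9; G_1 = 9−1 = 8
step 1: 8 = 2·4; sub 5 for 4: 2·5; = 10; G_2 = 10−1 = 9
step 2: 9 = 5 + 4; sub 6 for 5: 6 + 4; = 10; G_3 = 10−1 = 9
step 3: 9 = 6 + 3; sub 7 for 6: 7 + 3; = 10; G_4 = 10−1 = 9
step 4: 9 = 7 + 2; sub 8 for 7: 8 + 2; = 10; G_5 = 10−1 = 9
step 5: 9 = 8 + 1; sub 9 for 8: 9 + 1; = 10; G_6 = 10−1 = 9
step 6: 9 = 9; sub 10 for 9: 10; = 10; G_7 = 10−1 = 9
step 7: 9 = 9; sub 11 for 10: 9; = 9; G_8 = 9−1 = 8

8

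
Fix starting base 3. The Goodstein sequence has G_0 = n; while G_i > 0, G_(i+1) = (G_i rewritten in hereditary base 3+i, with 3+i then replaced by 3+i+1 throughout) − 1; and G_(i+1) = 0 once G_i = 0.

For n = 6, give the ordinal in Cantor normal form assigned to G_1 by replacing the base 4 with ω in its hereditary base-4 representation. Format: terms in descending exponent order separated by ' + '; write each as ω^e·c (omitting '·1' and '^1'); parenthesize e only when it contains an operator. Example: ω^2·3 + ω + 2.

ω + 3

[0] 6 ≡ 2·3 (base 3). Lift 4: 8. −1: 7.
[1] 7 ≡ 4 + 3 (base 4). Lift 5: 8. −1: 7.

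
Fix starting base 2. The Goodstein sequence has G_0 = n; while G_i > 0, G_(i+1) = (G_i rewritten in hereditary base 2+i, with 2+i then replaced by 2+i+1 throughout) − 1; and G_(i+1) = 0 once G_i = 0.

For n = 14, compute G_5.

5862840

G_0=14  [base 2] 2^(2 + 1) + 2^2 + 2  →[2↦3]→  3^(3 + 1) + 3^3 + 3 = 111  −1 ⇒ G_1=110
G_1=110  [base 3] 3^(3 + 1) + 3^3 + 2  →[3↦4]→  4^(4 + 1) + 4^4 + 2 = 1282  −1 ⇒ G_2=1281
G_2=1281  [base 4] 4^(4 + 1) + 4^4 + 1  →[4↦5]→  5^(5 + 1) + 5^5 + 1 = 18751  −1 ⇒ G_3=18750
G_3=18750  [base 5] 5^(5 + 1) + 5^5  →[5↦6]→  6^(6 + 1) + 6^6 = 326592  −1 ⇒ G_4=326591
G_4=326591  [base 6] 6^(6 + 1) + 5·6^5 + 5·6^4 + 5·6^3 + 5·6^2 + 5·6 + 5  →[6↦7]→  7^(7 + 1) + 5·7^5 + 5·7^4 + 5·7^3 + 5·7^2 + 5·7 + 5 = 5862841  −1 ⇒ G_5=5862840
G_5=5862840  [base 7] 7^(7 + 1) + 5·7^5 + 5·7^4 + 5·7^3 + 5·7^2 + 5·7 + 4  →[7↦8]→  8^(8 + 1) + 5·8^5 + 5·8^4 + 5·8^3 + 5·8^2 + 5·8 + 4 = 134404972  −1 ⇒ G_6=134404971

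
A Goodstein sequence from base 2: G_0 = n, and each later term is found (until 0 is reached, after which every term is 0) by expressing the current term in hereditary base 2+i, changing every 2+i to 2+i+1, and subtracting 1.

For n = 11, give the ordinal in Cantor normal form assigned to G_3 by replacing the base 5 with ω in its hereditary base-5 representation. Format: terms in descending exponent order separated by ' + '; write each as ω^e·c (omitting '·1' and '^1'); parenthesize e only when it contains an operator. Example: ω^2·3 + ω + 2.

ω^(ω + 1) + 2

[0] 11 ≡ 2^(2 + 1) + 2 + 1 (base 2). Lift 3: 85. −1: 84.
[1] 84 ≡ 3^(3 + 1) + 3 (base 3). Lift 4: 1028. −1: 1027.
[2] 1027 ≡ 4^(4 + 1) + 3 (base 4). Lift 5: 15628. −1: 15627.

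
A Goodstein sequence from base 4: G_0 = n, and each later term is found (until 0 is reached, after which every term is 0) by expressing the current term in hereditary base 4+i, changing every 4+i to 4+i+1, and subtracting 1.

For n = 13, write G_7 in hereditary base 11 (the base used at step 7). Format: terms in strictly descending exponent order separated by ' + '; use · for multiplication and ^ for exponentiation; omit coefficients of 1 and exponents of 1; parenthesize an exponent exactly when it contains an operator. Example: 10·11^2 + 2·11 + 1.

13 —HB4→ 3·4 + 1 —bump→ 3·5 + 1 = 16 —(−1)→ 15
15 —HB5→ 3·5 —bump→ 3·6 = 18 —(−1)→ 17
17 —HB6→ 2·6 + 5 —bump→ 2·7 + 5 = 19 —(−1)→ 18
18 —HB7→ 2·7 + 4 —bump→ 2·8 + 4 = 20 —(−1)→ 19
19 —HB8→ 2·8 + 3 —bump→ 2·9 + 3 = 21 —(−1)→ 20
20 —HB9→ 2·9 + 2 —bump→ 2·10 + 2 = 22 —(−1)→ 21
21 —HB10→ 2·10 + 1 —bump→ 2·11 + 1 = 23 —(−1)→ 22

2·11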